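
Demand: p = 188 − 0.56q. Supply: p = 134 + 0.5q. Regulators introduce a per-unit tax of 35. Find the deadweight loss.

577.83

Competitive equilibrium: 188 − 0.56q = 134 + 0.5q → q* = 50.9434, p* = 159.4717.
With the tax, the buyer price exceeds the seller price by 35: (188 − 0.56q) − (134 + 0.5q) = 35 → q' = 17.9245.
Δq = 50.9434 − 17.9245 = 33.0189; the wedge equals the tax, 35.
Welfare loss = ½ × 33.0189 × 35 = 577.83.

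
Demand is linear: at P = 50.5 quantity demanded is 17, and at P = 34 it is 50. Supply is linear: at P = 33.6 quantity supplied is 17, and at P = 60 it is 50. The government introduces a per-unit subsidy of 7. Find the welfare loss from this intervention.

18.85

Demand slope = (34 − 50.5)/(50 − 17) = −0.5, so P = 59 − 0.5Q.
Supply slope = (60 − 33.6)/(50 − 17) = 0.8, so P = 20 + 0.8Q.
Competitive equilibrium: 59 − 0.5Q = 20 + 0.8Q → Q* = 30, P* = 44.
The subsidy lowers effective supply by 7: P = 13 + 0.8Q.
New quantity: 59 − 0.5Q = 13 + 0.8Q → Q' = 35.3846.
Overproduction ΔQ = 35.3846 − 30 = 5.3846; wedge = subsidy = 7.
The triangle = ½ × 5.3846 × 7 = 18.85.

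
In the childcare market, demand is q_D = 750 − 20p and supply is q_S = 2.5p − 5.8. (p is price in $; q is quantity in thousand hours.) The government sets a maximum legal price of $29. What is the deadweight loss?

$29.64 thousand

In inverse form: demand p = 37.5 − 0.05q, supply p = 2.32 + 0.4q.
Competitive equilibrium: 37.5 − 0.05q = 2.32 + 0.4q → q* = 78.1778, p* = 33.5911.
At the ceiling p = 29, quantity supplied = (29 − 2.32)/0.4 = 66.7.
Willingness to pay at q' = 66.7: 37.5 − 0.05·66.7 = 34.165.
Δq = 78.1778 − 66.7 = 11.4778; wedge = 34.165 − 29 = 5.165.
Welfare loss = ½ × 11.4778 × 5.165 = $29.64 thousand.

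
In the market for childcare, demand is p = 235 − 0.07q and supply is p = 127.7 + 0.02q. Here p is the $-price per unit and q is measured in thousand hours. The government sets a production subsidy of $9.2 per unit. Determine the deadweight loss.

Competitive equilibrium: 235 − 0.07q = 127.7 + 0.02q → q* = 1192.2222, p* = 151.5444.
The subsidy lowers effective supply by 9.2: p = 118.5 + 0.02q.
New quantity: 235 − 0.07q = 118.5 + 0.02q → q' = 1294.4444.
Overproduction Δq = 1294.4444 − 1192.2222 = 102.2222; wedge = subsidy = 9.2.
DWL = ½ × 102.2222 × 9.2 = $470.22 thousand.

$470.22 thousand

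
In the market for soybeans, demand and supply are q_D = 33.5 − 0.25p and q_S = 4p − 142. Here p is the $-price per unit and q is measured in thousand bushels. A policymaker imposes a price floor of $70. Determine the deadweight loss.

In inverse form: demand p = 134 − 4q, supply p = 35.5 + 0.25q.
Competitive equilibrium: 134 − 4q = 35.5 + 0.25q → q* = 23.1765, p* = 41.2941.
At the floor p = 70, quantity demanded = (134 − 70)/4 = 16.
Sellers' marginal cost at q' = 16: 35.5 + 0.25·16 = 39.5.
Δq = 23.1765 − 16 = 7.1765; wedge = 70 − 39.5 = 30.5.
The triangle = ½ × 7.1765 × 30.5 = $109.44 thousand.

$109.44 thousand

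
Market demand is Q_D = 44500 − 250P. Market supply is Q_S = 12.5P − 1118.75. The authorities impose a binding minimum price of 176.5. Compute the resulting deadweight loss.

19339.29

In inverse form: demand P = 178 − 0.004Q, supply P = 89.5 + 0.08Q.
Competitive equilibrium: 178 − 0.004Q = 89.5 + 0.08Q → Q* = 1053.57143, P* = 173.78571.
At the floor P = 176.5, quantity demanded = (178 − 176.5)/0.004 = 375.
Sellers' marginal cost at Q' = 375: 89.5 + 0.08·375 = 119.5.
ΔQ = 1053.57143 − 375 = 678.57143; wedge = 176.5 − 119.5 = 57.
DWL = ½ × 678.57143 × 57 = 19339.29.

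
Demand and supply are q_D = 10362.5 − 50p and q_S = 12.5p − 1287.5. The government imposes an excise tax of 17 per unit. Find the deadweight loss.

In inverse form: demand p = 207.25 − 0.02q, supply p = 103 + 0.08q.
Competitive equilibrium: 207.25 − 0.02q = 103 + 0.08q → q* = 1042.5, p* = 186.4.
With the tax, the buyer price exceeds the seller price by 17: (207.25 − 0.02q) − (103 + 0.08q) = 17 → q' = 872.5.
Δq = 1042.5 − 872.5 = 170; the wedge equals the tax, 17.
Welfare loss = ½ × 170 × 17 = 1445.

1445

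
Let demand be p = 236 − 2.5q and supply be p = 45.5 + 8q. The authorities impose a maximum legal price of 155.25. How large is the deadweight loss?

102.76

Competitive equilibrium: 236 − 2.5q = 45.5 + 8q → q* = 18.1429, p* = 190.6429.
At the ceiling p = 155.25, quantity supplied = (155.25 − 45.5)/8 = 13.7188.
Willingness to pay at q' = 13.7188: 236 − 2.5·13.7188 = 201.703.
Δq = 18.1429 − 13.7188 = 4.4241; wedge = 201.703 − 155.25 = 46.453.
DWL = ½ × 4.4241 × 46.453 = 102.76.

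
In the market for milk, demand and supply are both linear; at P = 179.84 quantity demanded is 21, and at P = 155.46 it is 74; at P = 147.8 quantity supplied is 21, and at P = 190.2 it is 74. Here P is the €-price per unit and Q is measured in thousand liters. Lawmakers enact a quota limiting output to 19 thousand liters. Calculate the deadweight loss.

€473.97 thousand

Demand slope = (155.46 − 179.84)/(74 − 21) = −0.46, so P = 189.5 − 0.46Q.
Supply slope = (190.2 − 147.8)/(74 − 21) = 0.8, so P = 131 + 0.8Q.
Competitive equilibrium: 189.5 − 0.46Q = 131 + 0.8Q → Q* = 46.4286, P* = 168.1429.
At Q = 19: demand price = 189.5 − 0.46·19 = 180.76; supply price = 131 + 0.8·19 = 146.2.
ΔQ = 46.4286 − 19 = 27.4286; wedge = 180.76 − 146.2 = 34.56.
Welfare loss = ½ × 27.4286 × 34.56 = €473.97 thousand.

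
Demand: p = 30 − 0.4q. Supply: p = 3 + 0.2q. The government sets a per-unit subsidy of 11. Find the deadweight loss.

100.83

Competitive equilibrium: 30 − 0.4q = 3 + 0.2q → q* = 45, p* = 12.
The subsidy lowers effective supply by 11: p = 0.2q − 8.
New quantity: 30 − 0.4q = 0.2q − 8 → q' = 63.3333.
Overproduction Δq = 63.3333 − 45 = 18.3333; wedge = subsidy = 11.
DWL = ½ × 18.3333 × 11 = 100.83.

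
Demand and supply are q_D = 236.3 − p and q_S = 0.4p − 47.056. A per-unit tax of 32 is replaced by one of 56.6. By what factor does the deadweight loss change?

In inverse form: demand p = 236.3 − q, supply p = 117.64 + 2.5q.
Competitive equilibrium: 236.3 − q = 117.64 + 2.5q → q* = 33.9029, p* = 202.3971.
For a per-unit tax t: Δq = t/3.5, so DWL = ½·t·(t/3.5) = t²/7.
At t = 32: DWL = 146.286. At t = 56.6: DWL = 457.651.
Ratio = (56.6/32)² = 3.128.

3.128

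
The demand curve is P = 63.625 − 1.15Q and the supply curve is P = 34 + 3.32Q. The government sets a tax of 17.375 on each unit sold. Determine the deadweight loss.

33.77

Competitive equilibrium: 63.625 − 1.15Q = 34 + 3.32Q → Q* = 6.6275, P* = 56.0034.
With the tax, the buyer price exceeds the seller price by 17.375: (63.625 − 1.15Q) − (34 + 3.32Q) = 17.375 → Q' = 2.7405.
ΔQ = 6.6275 − 2.7405 = 3.887; the wedge equals the tax, 17.375.
The triangle = ½ × 3.887 × 17.375 = 33.77.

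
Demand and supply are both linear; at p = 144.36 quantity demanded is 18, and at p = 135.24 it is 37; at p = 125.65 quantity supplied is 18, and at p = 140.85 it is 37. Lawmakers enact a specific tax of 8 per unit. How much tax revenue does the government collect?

Demand slope = (135.24 − 144.36)/(37 − 18) = −0.48, so p = 153 − 0.48q.
Supply slope = (140.85 − 125.65)/(37 − 18) = 0.8, so p = 111.25 + 0.8q.
Competitive equilibrium: 153 − 0.48q = 111.25 + 0.8q → q* = 32.6172, p* = 137.3438.
With the tax, the buyer price exceeds the seller price by 8: (153 − 0.48q) − (111.25 + 0.8q) = 8 → q' = 26.3672.
Tax revenue = 8 × 26.3672 = 210.94.

210.94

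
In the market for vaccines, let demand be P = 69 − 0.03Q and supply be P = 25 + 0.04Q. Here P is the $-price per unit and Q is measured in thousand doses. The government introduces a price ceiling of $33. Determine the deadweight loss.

Competitive equilibrium: 69 − 0.03Q = 25 + 0.04Q → Q* = 628.5714, P* = 50.1429.
At the ceiling P = 33, quantity supplied = (33 − 25)/0.04 = 200.
Willingness to pay at Q' = 200: 69 − 0.03·200 = 63.
ΔQ = 628.5714 − 200 = 428.5714; wedge = 63 − 33 = 30.
Welfare loss = ½ × 428.5714 × 30 = $6428.57 thousand.

$6428.57 thousand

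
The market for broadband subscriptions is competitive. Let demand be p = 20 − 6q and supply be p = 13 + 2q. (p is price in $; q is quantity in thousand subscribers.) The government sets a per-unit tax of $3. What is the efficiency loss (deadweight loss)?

$0.56 thousand

Competitive equilibrium: 20 − 6q = 13 + 2q → q* = 0.875, p* = 14.75.
With the tax, the buyer price exceeds the seller price by 3: (20 − 6q) − (13 + 2q) = 3 → q' = 0.5.
Δq = 0.875 − 0.5 = 0.375; the wedge equals the tax, 3.
DWL = ½ × 0.375 × 3 = $0.56 thousand.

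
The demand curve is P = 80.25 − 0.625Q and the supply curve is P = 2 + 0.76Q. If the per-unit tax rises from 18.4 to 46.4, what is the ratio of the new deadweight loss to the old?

6.359

Competitive equilibrium: 80.25 − 0.625Q = 2 + 0.76Q → Q* = 56.4982, P* = 44.9386.
For a per-unit tax t: ΔQ = t/1.385, so DWL = ½·t·(t/1.385) = t²/2.77.
At t = 18.4: DWL = 122.224. At t = 46.4: DWL = 777.242.
Ratio = (46.4/18.4)² = 6.359.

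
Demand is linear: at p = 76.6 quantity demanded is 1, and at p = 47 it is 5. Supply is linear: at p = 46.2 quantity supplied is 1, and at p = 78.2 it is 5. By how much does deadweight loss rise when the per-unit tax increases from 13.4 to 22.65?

10.83

Demand slope = (47 − 76.6)/(5 − 1) = −7.4, so p = 84 − 7.4q.
Supply slope = (78.2 − 46.2)/(5 − 1) = 8, so p = 38.2 + 8q.
Competitive equilibrium: 84 − 7.4q = 38.2 + 8q → q* = 2.974, p* = 61.9922.
For a per-unit tax t: Δq = t/15.4, so DWL = ½·t·(t/15.4) = t²/30.8.
At t = 13.4: DWL = 5.83. At t = 22.65: DWL = 16.657.
Increase = 16.657 − 5.83 = 10.83.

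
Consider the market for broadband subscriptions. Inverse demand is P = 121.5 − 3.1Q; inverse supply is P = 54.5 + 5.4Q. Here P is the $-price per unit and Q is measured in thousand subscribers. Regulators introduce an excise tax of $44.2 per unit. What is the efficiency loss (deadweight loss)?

Competitive equilibrium: 121.5 − 3.1Q = 54.5 + 5.4Q → Q* = 7.8824, P* = 97.0647.
With the tax, the buyer price exceeds the seller price by 44.2: (121.5 − 3.1Q) − (54.5 + 5.4Q) = 44.2 → Q' = 2.6824.
ΔQ = 7.8824 − 2.6824 = 5.2; the wedge equals the tax, 44.2.
The triangle = ½ × 5.2 × 44.2 = $114.92 thousand.

$114.92 thousand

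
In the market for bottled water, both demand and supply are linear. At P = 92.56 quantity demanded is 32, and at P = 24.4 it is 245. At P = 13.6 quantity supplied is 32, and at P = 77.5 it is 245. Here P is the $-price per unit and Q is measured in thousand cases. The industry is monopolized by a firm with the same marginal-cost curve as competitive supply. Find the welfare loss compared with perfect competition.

Demand slope = (24.4 − 92.56)/(245 − 32) = −0.32, so P = 102.8 − 0.32Q.
Supply slope = (77.5 − 13.6)/(245 − 32) = 0.3, so P = 4 + 0.3Q.
Competitive equilibrium: 102.8 − 0.32Q = 4 + 0.3Q → Q* = 159.3548, P* = 51.8065.
Marginal revenue: MR = 102.8 − 0.64Q. Set MR = MC: 102.8 − 0.64Q = 4 + 0.3Q → Q_m = 105.1064.
Price P_m = 102.8 − 0.32·105.1064 = 69.166; MC(Q_m) = 4 + 0.3·105.1064 = 35.5319.
Competitive Q* = 159.3548, so ΔQ = 54.2484; wedge = 69.166 − 35.5319 = 33.6341.
Welfare loss = ½ × 54.2484 × 33.6341 = $912.30 thousand.

$912.30 thousand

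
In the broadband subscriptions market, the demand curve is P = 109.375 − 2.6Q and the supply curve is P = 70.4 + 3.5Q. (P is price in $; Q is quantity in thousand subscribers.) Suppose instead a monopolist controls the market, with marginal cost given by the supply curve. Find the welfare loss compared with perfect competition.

Competitive equilibrium: 109.375 − 2.6Q = 70.4 + 3.5Q → Q* = 6.3893, P* = 92.7627.
Marginal revenue: MR = 109.375 − 5.2Q. Set MR = MC: 109.375 − 5.2Q = 70.4 + 3.5Q → Q_m = 4.4799.
Price P_m = 109.375 − 2.6·4.4799 = 97.7273; MC(Q_m) = 70.4 + 3.5·4.4799 = 86.0797.
Competitive Q* = 6.3893, so ΔQ = 1.9094; wedge = 97.7273 − 86.0797 = 11.6476.
Deadweight loss = ½ × 1.9094 × 11.6476 = $11.12 thousand.

$11.12 thousand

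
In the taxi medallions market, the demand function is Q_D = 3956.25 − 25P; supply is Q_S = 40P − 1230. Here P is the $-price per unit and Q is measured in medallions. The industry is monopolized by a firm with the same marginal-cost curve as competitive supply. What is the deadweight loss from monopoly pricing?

In inverse form: demand P = 158.25 − 0.04Q, supply P = 30.75 + 0.025Q.
Competitive equilibrium: 158.25 − 0.04Q = 30.75 + 0.025Q → Q* = 1961.53846, P* = 79.78846.
Marginal revenue: MR = 158.25 − 0.08Q. Set MR = MC: 158.25 − 0.08Q = 30.75 + 0.025Q → Q_m = 1214.28571.
Price P_m = 158.25 − 0.04·1214.28571 = 109.67857; MC(Q_m) = 30.75 + 0.025·1214.28571 = 61.10714.
Competitive Q* = 1961.53846, so ΔQ = 747.25275; wedge = 109.67857 − 61.10714 = 48.57143.
Deadweight loss = ½ × 747.25275 × 48.57143 = $18147.57.

$18147.57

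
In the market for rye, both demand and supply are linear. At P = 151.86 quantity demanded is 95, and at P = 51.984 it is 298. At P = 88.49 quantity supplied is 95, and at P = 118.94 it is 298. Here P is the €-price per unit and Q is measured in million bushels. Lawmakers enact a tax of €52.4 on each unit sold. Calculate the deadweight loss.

€2138.44 million

Demand slope = (51.984 − 151.86)/(298 − 95) = −0.492, so P = 198.6 − 0.492Q.
Supply slope = (118.94 − 88.49)/(298 − 95) = 0.15, so P = 74.24 + 0.15Q.
Competitive equilibrium: 198.6 − 0.492Q = 74.24 + 0.15Q → Q* = 193.7072, P* = 103.2961.
With the tax, the buyer price exceeds the seller price by 52.4: (198.6 − 0.492Q) − (74.24 + 0.15Q) = 52.4 → Q' = 112.0872.
ΔQ = 193.7072 − 112.0872 = 81.62; the wedge equals the tax, 52.4.
DWL = ½ × 81.62 × 52.4 = €2138.44 million.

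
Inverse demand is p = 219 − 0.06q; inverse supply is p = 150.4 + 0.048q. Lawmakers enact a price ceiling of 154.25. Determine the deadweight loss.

16631.96

Competitive equilibrium: 219 − 0.06q = 150.4 + 0.048q → q* = 635.1852, p* = 180.8889.
At the ceiling p = 154.25, quantity supplied = (154.25 − 150.4)/0.048 = 80.2083.
Willingness to pay at q' = 80.2083: 219 − 0.06·80.2083 = 214.1875.
Δq = 635.1852 − 80.2083 = 554.9769; wedge = 214.1875 − 154.25 = 59.9375.
The triangle = ½ × 554.9769 × 59.9375 = 16631.96.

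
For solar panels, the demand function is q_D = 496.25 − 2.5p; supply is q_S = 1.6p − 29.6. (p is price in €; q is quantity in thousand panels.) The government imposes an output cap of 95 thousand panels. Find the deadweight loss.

In inverse form: demand p = 198.5 − 0.4q, supply p = 18.5 + 0.625q.
Competitive equilibrium: 198.5 − 0.4q = 18.5 + 0.625q → q* = 175.6098, p* = 128.2561.
At q = 95: demand price = 198.5 − 0.4·95 = 160.5; supply price = 18.5 + 0.625·95 = 77.875.
Δq = 175.6098 − 95 = 80.6098; wedge = 160.5 − 77.875 = 82.625.
DWL = ½ × 80.6098 × 82.625 = €3330.19 thousand.

€3330.19 thousand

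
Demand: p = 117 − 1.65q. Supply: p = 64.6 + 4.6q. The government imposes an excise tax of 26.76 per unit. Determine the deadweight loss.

Competitive equilibrium: 117 − 1.65q = 64.6 + 4.6q → q* = 8.384, p* = 103.1664.
With the tax, the buyer price exceeds the seller price by 26.76: (117 − 1.65q) − (64.6 + 4.6q) = 26.76 → q' = 4.1024.
Δq = 8.384 − 4.1024 = 4.2816; the wedge equals the tax, 26.76.
Welfare loss = ½ × 4.2816 × 26.76 = 57.29.

57.29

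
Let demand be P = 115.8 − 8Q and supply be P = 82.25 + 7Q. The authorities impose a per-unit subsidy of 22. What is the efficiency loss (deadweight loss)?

Competitive equilibrium: 115.8 − 8Q = 82.25 + 7Q → Q* = 2.2367, P* = 97.9067.
The subsidy lowers effective supply by 22: P = 60.25 + 7Q.
New quantity: 115.8 − 8Q = 60.25 + 7Q → Q' = 3.7033.
Overproduction ΔQ = 3.7033 − 2.2367 = 1.4666; wedge = subsidy = 22.
DWL = ½ × 1.4666 × 22 = 16.13.

16.13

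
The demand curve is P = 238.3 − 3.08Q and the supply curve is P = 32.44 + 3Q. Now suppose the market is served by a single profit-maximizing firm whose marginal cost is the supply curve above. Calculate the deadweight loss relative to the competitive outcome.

Competitive equilibrium: 238.3 − 3.08Q = 32.44 + 3Q → Q* = 33.8586, P* = 134.0157.
Marginal revenue: MR = 238.3 − 6.16Q. Set MR = MC: 238.3 − 6.16Q = 32.44 + 3Q → Q_m = 22.4738.
Price P_m = 238.3 − 3.08·22.4738 = 169.0807; MC(Q_m) = 32.44 + 3·22.4738 = 99.8614.
Competitive Q* = 33.8586, so ΔQ = 11.3848; wedge = 169.0807 − 99.8614 = 69.2193.
Welfare loss = ½ × 11.3848 × 69.2193 = 394.02.

394.02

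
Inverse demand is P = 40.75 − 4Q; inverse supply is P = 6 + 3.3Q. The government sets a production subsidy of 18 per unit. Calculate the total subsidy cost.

130.07

Competitive equilibrium: 40.75 − 4Q = 6 + 3.3Q → Q* = 4.7603, P* = 21.7089.
The subsidy lowers effective supply by 18: P = 3.3Q − 12.
New quantity: 40.75 − 4Q = 3.3Q − 12 → Q' = 7.226.
Total subsidy cost = 18 × 7.226 = 130.07.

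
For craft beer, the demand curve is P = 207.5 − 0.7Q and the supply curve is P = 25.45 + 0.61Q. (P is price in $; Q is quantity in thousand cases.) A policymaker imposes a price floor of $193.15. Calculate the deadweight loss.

$9192.93 thousand

Competitive equilibrium: 207.5 − 0.7Q = 25.45 + 0.61Q → Q* = 138.96947, P* = 110.22137.
At the floor P = 193.15, quantity demanded = (207.5 − 193.15)/0.7 = 20.5.
Sellers' marginal cost at Q' = 20.5: 25.45 + 0.61·20.5 = 37.955.
ΔQ = 138.96947 − 20.5 = 118.46947; wedge = 193.15 − 37.955 = 155.195.
Deadweight loss = ½ × 118.46947 × 155.195 = $9192.93 thousand.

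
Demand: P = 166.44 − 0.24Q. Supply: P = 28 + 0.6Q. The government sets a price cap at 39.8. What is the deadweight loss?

Competitive equilibrium: 166.44 − 0.24Q = 28 + 0.6Q → Q* = 164.8095, P* = 126.8857.
At the ceiling P = 39.8, quantity supplied = (39.8 − 28)/0.6 = 19.6667.
Willingness to pay at Q' = 19.6667: 166.44 − 0.24·19.6667 = 161.72.
ΔQ = 164.8095 − 19.6667 = 145.1428; wedge = 161.72 − 39.8 = 121.92.
DWL = ½ × 145.1428 × 121.92 = 8847.91.

8847.91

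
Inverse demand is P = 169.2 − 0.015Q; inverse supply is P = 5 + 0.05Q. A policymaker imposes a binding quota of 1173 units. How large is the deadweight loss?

59508.32

Competitive equilibrium: 169.2 − 0.015Q = 5 + 0.05Q → Q* = 2526.1538, P* = 131.3077.
At Q = 1173: demand price = 169.2 − 0.015·1173 = 151.605; supply price = 5 + 0.05·1173 = 63.65.
ΔQ = 2526.1538 − 1173 = 1353.1538; wedge = 151.605 − 63.65 = 87.955.
Welfare loss = ½ × 1353.1538 × 87.955 = 59508.32.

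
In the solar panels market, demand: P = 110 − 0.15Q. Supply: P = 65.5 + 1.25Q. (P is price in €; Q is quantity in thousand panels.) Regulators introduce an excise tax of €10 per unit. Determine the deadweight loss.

€35.71 thousand

Competitive equilibrium: 110 − 0.15Q = 65.5 + 1.25Q → Q* = 31.7857, P* = 105.2321.
With the tax, the buyer price exceeds the seller price by 10: (110 − 0.15Q) − (65.5 + 1.25Q) = 10 → Q' = 24.6429.
ΔQ = 31.7857 − 24.6429 = 7.1428; the wedge equals the tax, 10.
DWL = ½ × 7.1428 × 10 = €35.71 thousand.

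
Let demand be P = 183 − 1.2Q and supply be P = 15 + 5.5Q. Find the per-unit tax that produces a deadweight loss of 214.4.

Competitive equilibrium: 183 − 1.2Q = 15 + 5.5Q → Q* = 25.0746, P* = 152.9104.
A tax t gives ΔQ = t/6.7 and wedge t, so DWL = t²/13.4.
t²/13.4 = 214.4 → t² = 2872.96 → t = 53.6.

53.6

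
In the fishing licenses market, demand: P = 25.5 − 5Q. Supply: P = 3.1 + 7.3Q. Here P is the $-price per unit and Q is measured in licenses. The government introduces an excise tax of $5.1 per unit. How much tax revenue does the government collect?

Competitive equilibrium: 25.5 − 5Q = 3.1 + 7.3Q → Q* = 1.8211, P* = 16.3943.
With the tax, the buyer price exceeds the seller price by 5.1: (25.5 − 5Q) − (3.1 + 7.3Q) = 5.1 → Q' = 1.4065.
Tax revenue = 5.1 × 1.4065 = $7.17.

$7.17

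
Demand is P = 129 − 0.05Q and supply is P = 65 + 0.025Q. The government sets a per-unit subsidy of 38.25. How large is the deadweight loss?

Competitive equilibrium: 129 − 0.05Q = 65 + 0.025Q → Q* = 853.3333, P* = 86.3333.
The subsidy lowers effective supply by 38.25: P = 26.75 + 0.025Q.
New quantity: 129 − 0.05Q = 26.75 + 0.025Q → Q' = 1363.3333.
Overproduction ΔQ = 1363.3333 − 853.3333 = 510; wedge = subsidy = 38.25.
Deadweight loss = ½ × 510 × 38.25 = 9753.75.

9753.75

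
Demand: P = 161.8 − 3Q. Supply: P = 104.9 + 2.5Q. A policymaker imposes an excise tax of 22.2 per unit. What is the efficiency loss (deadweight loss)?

Competitive equilibrium: 161.8 − 3Q = 104.9 + 2.5Q → Q* = 10.3455, P* = 130.7636.
With the tax, the buyer price exceeds the seller price by 22.2: (161.8 − 3Q) − (104.9 + 2.5Q) = 22.2 → Q' = 6.3091.
ΔQ = 10.3455 − 6.3091 = 4.0364; the wedge equals the tax, 22.2.
Deadweight loss = ½ × 4.0364 × 22.2 = 44.80.

44.80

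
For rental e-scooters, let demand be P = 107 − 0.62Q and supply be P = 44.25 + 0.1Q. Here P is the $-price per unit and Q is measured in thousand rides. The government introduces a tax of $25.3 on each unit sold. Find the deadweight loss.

Competitive equilibrium: 107 − 0.62Q = 44.25 + 0.1Q → Q* = 87.1528, P* = 52.9653.
With the tax, the buyer price exceeds the seller price by 25.3: (107 − 0.62Q) − (44.25 + 0.1Q) = 25.3 → Q' = 52.0139.
ΔQ = 87.1528 − 52.0139 = 35.1389; the wedge equals the tax, 25.3.
The triangle = ½ × 35.1389 × 25.3 = $444.51 thousand.

$444.51 thousand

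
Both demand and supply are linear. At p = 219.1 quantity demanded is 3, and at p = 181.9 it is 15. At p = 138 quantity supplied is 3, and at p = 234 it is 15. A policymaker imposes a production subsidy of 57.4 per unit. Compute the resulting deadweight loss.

Demand slope = (181.9 − 219.1)/(15 − 3) = −3.1, so p = 228.4 − 3.1q.
Supply slope = (234 − 138)/(15 − 3) = 8, so p = 114 + 8q.
Competitive equilibrium: 228.4 − 3.1q = 114 + 8q → q* = 10.3063, p* = 196.4505.
The subsidy lowers effective supply by 57.4: p = 56.6 + 8q.
New quantity: 228.4 − 3.1q = 56.6 + 8q → q' = 15.4775.
Overproduction Δq = 15.4775 − 10.3063 = 5.1712; wedge = subsidy = 57.4.
The triangle = ½ × 5.1712 × 57.4 = 148.41.

148.41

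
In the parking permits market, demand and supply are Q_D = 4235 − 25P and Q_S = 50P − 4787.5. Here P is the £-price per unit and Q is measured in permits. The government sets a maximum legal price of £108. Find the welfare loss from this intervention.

In inverse form: demand P = 169.4 − 0.04Q, supply P = 95.75 + 0.02Q.
Competitive equilibrium: 169.4 − 0.04Q = 95.75 + 0.02Q → Q* = 1227.5, P* = 120.3.
At the ceiling P = 108, quantity supplied = (108 − 95.75)/0.02 = 612.5.
Willingness to pay at Q' = 612.5: 169.4 − 0.04·612.5 = 144.9.
ΔQ = 1227.5 − 612.5 = 615; wedge = 144.9 − 108 = 36.9.
The triangle = ½ × 615 × 36.9 = £11346.75.

£11346.75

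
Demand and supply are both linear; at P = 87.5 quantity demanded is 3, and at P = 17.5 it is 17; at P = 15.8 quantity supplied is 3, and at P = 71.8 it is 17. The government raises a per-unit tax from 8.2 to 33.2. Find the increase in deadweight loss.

Demand slope = (17.5 − 87.5)/(17 − 3) = −5, so P = 102.5 − 5Q.
Supply slope = (71.8 − 15.8)/(17 − 3) = 4, so P = 3.8 + 4Q.
Competitive equilibrium: 102.5 − 5Q = 3.8 + 4Q → Q* = 10.9667, P* = 47.6667.
For a per-unit tax t: ΔQ = t/9, so DWL = ½·t·(t/9) = t²/18.
At t = 8.2: DWL = 3.736. At t = 33.2: DWL = 61.236.
Increase = 61.236 − 3.736 = 57.50.

57.50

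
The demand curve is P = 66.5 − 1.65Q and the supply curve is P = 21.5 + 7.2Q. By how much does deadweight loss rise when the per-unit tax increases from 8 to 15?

9.10

Competitive equilibrium: 66.5 − 1.65Q = 21.5 + 7.2Q → Q* = 5.0847, P* = 58.1102.
For a per-unit tax t: ΔQ = t/8.85, so DWL = ½·t·(t/8.85) = t²/17.7.
At t = 8: DWL = 3.616. At t = 15: DWL = 12.712.
Increase = 12.712 − 3.616 = 9.10.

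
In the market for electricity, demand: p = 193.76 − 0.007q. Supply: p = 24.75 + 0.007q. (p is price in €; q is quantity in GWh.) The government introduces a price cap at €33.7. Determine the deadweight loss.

€815508.29

Competitive equilibrium: 193.76 − 0.007q = 24.75 + 0.007q → q* = 12072.1429, p* = 109.255.
At the ceiling p = 33.7, quantity supplied = (33.7 − 24.75)/0.007 = 1278.5714.
Willingness to pay at q' = 1278.5714: 193.76 − 0.007·1278.5714 = 184.81.
Δq = 12072.1429 − 1278.5714 = 10793.5715; wedge = 184.81 − 33.7 = 151.11.
The triangle = ½ × 10793.5715 × 151.11 = €815508.29.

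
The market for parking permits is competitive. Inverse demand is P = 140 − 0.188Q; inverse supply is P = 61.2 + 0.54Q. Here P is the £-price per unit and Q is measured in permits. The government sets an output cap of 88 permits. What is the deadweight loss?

£149.14

Competitive equilibrium: 140 − 0.188Q = 61.2 + 0.54Q → Q* = 108.2418, P* = 119.6505.
At Q = 88: demand price = 140 − 0.188·88 = 123.456; supply price = 61.2 + 0.54·88 = 108.72.
ΔQ = 108.2418 − 88 = 20.2418; wedge = 123.456 − 108.72 = 14.736.
The triangle = ½ × 20.2418 × 14.736 = £149.14.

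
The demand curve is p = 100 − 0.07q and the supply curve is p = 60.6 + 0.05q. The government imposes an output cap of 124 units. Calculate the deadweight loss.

2505.13

Competitive equilibrium: 100 − 0.07q = 60.6 + 0.05q → q* = 328.3333, p* = 77.0167.
At q = 124: demand price = 100 − 0.07·124 = 91.32; supply price = 60.6 + 0.05·124 = 66.8.
Δq = 328.3333 − 124 = 204.3333; wedge = 91.32 − 66.8 = 24.52.
The triangle = ½ × 204.3333 × 24.52 = 2505.13.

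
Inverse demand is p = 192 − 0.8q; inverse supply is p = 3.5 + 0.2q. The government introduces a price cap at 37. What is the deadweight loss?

Competitive equilibrium: 192 − 0.8q = 3.5 + 0.2q → q* = 188.5, p* = 41.2.
At the ceiling p = 37, quantity supplied = (37 − 3.5)/0.2 = 167.5.
Willingness to pay at q' = 167.5: 192 − 0.8·167.5 = 58.
Δq = 188.5 − 167.5 = 21; wedge = 58 − 37 = 21.
Deadweight loss = ½ × 21 × 21 = 220.50.

220.50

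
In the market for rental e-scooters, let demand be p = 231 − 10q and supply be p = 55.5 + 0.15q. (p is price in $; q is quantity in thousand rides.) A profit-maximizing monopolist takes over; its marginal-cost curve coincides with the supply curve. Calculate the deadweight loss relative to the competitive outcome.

$373.69 thousand

Competitive equilibrium: 231 − 10q = 55.5 + 0.15q → q* = 17.29064, p* = 58.0936.
Marginal revenue: MR = 231 − 20q. Set MR = MC: 231 − 20q = 55.5 + 0.15q → q_m = 8.70968.
Price p_m = 231 − 10·8.70968 = 143.9032; MC(q_m) = 55.5 + 0.15·8.70968 = 56.80645.
Competitive q* = 17.29064, so Δq = 8.58096; wedge = 143.9032 − 56.80645 = 87.09675.
The triangle = ½ × 8.58096 × 87.09675 = $373.69 thousand.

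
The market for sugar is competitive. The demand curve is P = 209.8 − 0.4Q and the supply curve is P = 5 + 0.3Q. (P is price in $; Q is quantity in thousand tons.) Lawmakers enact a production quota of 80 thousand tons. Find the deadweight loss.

Competitive equilibrium: 209.8 − 0.4Q = 5 + 0.3Q → Q* = 292.5714, P* = 92.7714.
At Q = 80: demand price = 209.8 − 0.4·80 = 177.8; supply price = 5 + 0.3·80 = 29.
ΔQ = 292.5714 − 80 = 212.5714; wedge = 177.8 − 29 = 148.8.
Welfare loss = ½ × 212.5714 × 148.8 = $15815.31 thousand.

$15815.31 thousand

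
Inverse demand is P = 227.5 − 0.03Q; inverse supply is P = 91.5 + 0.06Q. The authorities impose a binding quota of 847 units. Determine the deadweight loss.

19846.96

Competitive equilibrium: 227.5 − 0.03Q = 91.5 + 0.06Q → Q* = 1511.1111, P* = 182.1667.
At Q = 847: demand price = 227.5 − 0.03·847 = 202.09; supply price = 91.5 + 0.06·847 = 142.32.
ΔQ = 1511.1111 − 847 = 664.1111; wedge = 202.09 − 142.32 = 59.77.
Welfare loss = ½ × 664.1111 × 59.77 = 19846.96.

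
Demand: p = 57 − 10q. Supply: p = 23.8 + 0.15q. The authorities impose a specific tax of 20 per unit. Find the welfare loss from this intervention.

19.70

Competitive equilibrium: 57 − 10q = 23.8 + 0.15q → q* = 3.2709, p* = 24.2906.
With the tax, the buyer price exceeds the seller price by 20: (57 − 10q) − (23.8 + 0.15q) = 20 → q' = 1.3005.
Δq = 3.2709 − 1.3005 = 1.9704; the wedge equals the tax, 20.
Deadweight loss = ½ × 1.9704 × 20 = 19.70.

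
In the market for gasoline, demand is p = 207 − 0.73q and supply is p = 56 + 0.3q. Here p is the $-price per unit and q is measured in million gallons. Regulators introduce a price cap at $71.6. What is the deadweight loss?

Competitive equilibrium: 207 − 0.73q = 56 + 0.3q → q* = 146.60194, p* = 99.98058.
At the ceiling p = 71.6, quantity supplied = (71.6 − 56)/0.3 = 52.
Willingness to pay at q' = 52: 207 − 0.73·52 = 169.04.
Δq = 146.60194 − 52 = 94.60194; wedge = 169.04 − 71.6 = 97.44.
Deadweight loss = ½ × 94.60194 × 97.44 = $4609.01 million.

$4609.01 million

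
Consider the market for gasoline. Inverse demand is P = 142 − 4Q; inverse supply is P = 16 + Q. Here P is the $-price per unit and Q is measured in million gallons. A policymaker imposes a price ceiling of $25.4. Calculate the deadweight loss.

Competitive equilibrium: 142 − 4Q = 16 + Q → Q* = 25.2, P* = 41.2.
At the ceiling P = 25.4, quantity supplied = (25.4 − 16)/1 = 9.4.
Willingness to pay at Q' = 9.4: 142 − 4·9.4 = 104.4.
ΔQ = 25.2 − 9.4 = 15.8; wedge = 104.4 − 25.4 = 79.
Welfare loss = ½ × 15.8 × 79 = $624.10 million.

$624.10 million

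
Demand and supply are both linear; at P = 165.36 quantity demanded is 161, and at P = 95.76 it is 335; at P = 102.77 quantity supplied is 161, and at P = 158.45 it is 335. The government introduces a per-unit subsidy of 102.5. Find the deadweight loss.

7296.01

Demand slope = (95.76 − 165.36)/(335 − 161) = −0.4, so P = 229.76 − 0.4Q.
Supply slope = (158.45 − 102.77)/(335 − 161) = 0.32, so P = 51.25 + 0.32Q.
Competitive equilibrium: 229.76 − 0.4Q = 51.25 + 0.32Q → Q* = 247.9306, P* = 130.5878.
The subsidy lowers effective supply by 102.5: P = 0.32Q − 51.25.
New quantity: 229.76 − 0.4Q = 0.32Q − 51.25 → Q' = 390.2917.
Overproduction ΔQ = 390.2917 − 247.9306 = 142.3611; wedge = subsidy = 102.5.
Welfare loss = ½ × 142.3611 × 102.5 = 7296.01.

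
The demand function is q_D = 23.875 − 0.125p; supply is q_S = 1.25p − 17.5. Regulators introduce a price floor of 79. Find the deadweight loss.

In inverse form: demand p = 191 − 8q, supply p = 14 + 0.8q.
Competitive equilibrium: 191 − 8q = 14 + 0.8q → q* = 20.1136, p* = 30.0909.
At the floor p = 79, quantity demanded = (191 − 79)/8 = 14.
Sellers' marginal cost at q' = 14: 14 + 0.8·14 = 25.2.
Δq = 20.1136 − 14 = 6.1136; wedge = 79 − 25.2 = 53.8.
Welfare loss = ½ × 6.1136 × 53.8 = 164.46.

164.46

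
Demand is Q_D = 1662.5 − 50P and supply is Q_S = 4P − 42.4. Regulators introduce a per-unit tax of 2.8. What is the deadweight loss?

In inverse form: demand P = 33.25 − 0.02Q, supply P = 10.6 + 0.25Q.
Competitive equilibrium: 33.25 − 0.02Q = 10.6 + 0.25Q → Q* = 83.8889, P* = 31.5722.
With the tax, the buyer price exceeds the seller price by 2.8: (33.25 − 0.02Q) − (10.6 + 0.25Q) = 2.8 → Q' = 73.5185.
ΔQ = 83.8889 − 73.5185 = 10.3704; the wedge equals the tax, 2.8.
Deadweight loss = ½ × 10.3704 × 2.8 = 14.52.

14.52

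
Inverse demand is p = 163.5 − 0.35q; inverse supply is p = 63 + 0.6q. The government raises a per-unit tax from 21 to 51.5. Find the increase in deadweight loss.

Competitive equilibrium: 163.5 − 0.35q = 63 + 0.6q → q* = 105.7895, p* = 126.4737.
For a per-unit tax t: Δq = t/0.95, so DWL = ½·t·(t/0.95) = t²/1.9.
At t = 21: DWL = 232.105. At t = 51.5: DWL = 1395.921.
Increase = 1395.921 − 232.105 = 1163.82.

1163.82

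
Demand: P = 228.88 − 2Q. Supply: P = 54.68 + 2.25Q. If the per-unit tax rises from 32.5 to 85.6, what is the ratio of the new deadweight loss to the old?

Competitive equilibrium: 228.88 − 2Q = 54.68 + 2.25Q → Q* = 40.9882, P* = 146.9035.
For a per-unit tax t: ΔQ = t/4.25, so DWL = ½·t·(t/4.25) = t²/8.5.
At t = 32.5: DWL = 124.265. At t = 85.6: DWL = 862.042.
Ratio = (85.6/32.5)² = 6.937.

6.937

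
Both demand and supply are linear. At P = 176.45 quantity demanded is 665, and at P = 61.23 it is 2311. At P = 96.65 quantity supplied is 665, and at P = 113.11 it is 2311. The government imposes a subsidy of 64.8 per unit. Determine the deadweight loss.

Demand slope = (61.23 − 176.45)/(2311 − 665) = −0.07, so P = 223 − 0.07Q.
Supply slope = (113.11 − 96.65)/(2311 − 665) = 0.01, so P = 90 + 0.01Q.
Competitive equilibrium: 223 − 0.07Q = 90 + 0.01Q → Q* = 1662.5, P* = 106.625.
The subsidy lowers effective supply by 64.8: P = 25.2 + 0.01Q.
New quantity: 223 − 0.07Q = 25.2 + 0.01Q → Q' = 2472.5.
Overproduction ΔQ = 2472.5 − 1662.5 = 810; wedge = subsidy = 64.8.
DWL = ½ × 810 × 64.8 = 26244.

26244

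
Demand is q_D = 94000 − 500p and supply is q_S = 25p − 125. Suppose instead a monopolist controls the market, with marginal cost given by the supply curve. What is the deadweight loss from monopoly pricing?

In inverse form: demand p = 188 − 0.002q, supply p = 5 + 0.04q.
Competitive equilibrium: 188 − 0.002q = 5 + 0.04q → q* = 4357.1429, p* = 179.2857.
Marginal revenue: MR = 188 − 0.004q. Set MR = MC: 188 − 0.004q = 5 + 0.04q → q_m = 4159.0909.
Price p_m = 188 − 0.002·4159.0909 = 179.6818; MC(q_m) = 5 + 0.04·4159.0909 = 171.3636.
Competitive q* = 4357.1429, so Δq = 198.052; wedge = 179.6818 − 171.3636 = 8.3182.
Deadweight loss = ½ × 198.052 × 8.3182 = 823.72.

823.72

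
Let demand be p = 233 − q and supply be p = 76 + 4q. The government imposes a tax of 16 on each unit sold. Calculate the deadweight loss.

Competitive equilibrium: 233 − q = 76 + 4q → q* = 31.4, p* = 201.6.
With the tax, the buyer price exceeds the seller price by 16: (233 − q) − (76 + 4q) = 16 → q' = 28.2.
Δq = 31.4 − 28.2 = 3.2; the wedge equals the tax, 16.
The triangle = ½ × 3.2 × 16 = 25.60.

25.60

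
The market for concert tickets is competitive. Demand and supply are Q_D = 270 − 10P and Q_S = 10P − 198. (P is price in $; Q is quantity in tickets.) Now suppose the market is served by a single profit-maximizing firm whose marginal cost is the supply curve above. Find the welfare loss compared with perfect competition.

In inverse form: demand P = 27 − 0.1Q, supply P = 19.8 + 0.1Q.
Competitive equilibrium: 27 − 0.1Q = 19.8 + 0.1Q → Q* = 36, P* = 23.4.
Marginal revenue: MR = 27 − 0.2Q. Set MR = MC: 27 − 0.2Q = 19.8 + 0.1Q → Q_m = 24.
Price P_m = 27 − 0.1·24 = 24.6; MC(Q_m) = 19.8 + 0.1·24 = 22.2.
Competitive Q* = 36, so ΔQ = 12; wedge = 24.6 − 22.2 = 2.4.
Welfare loss = ½ × 12 × 2.4 = $14.40.

$14.40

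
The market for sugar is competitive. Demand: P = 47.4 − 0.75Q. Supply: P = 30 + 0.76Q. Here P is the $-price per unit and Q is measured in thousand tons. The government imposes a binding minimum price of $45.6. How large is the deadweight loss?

$62.84 thousand

Competitive equilibrium: 47.4 − 0.75Q = 30 + 0.76Q → Q* = 11.5232, P* = 38.7576.
At the floor P = 45.6, quantity demanded = (47.4 − 45.6)/0.75 = 2.4.
Sellers' marginal cost at Q' = 2.4: 30 + 0.76·2.4 = 31.824.
ΔQ = 11.5232 − 2.4 = 9.1232; wedge = 45.6 − 31.824 = 13.776.
DWL = ½ × 9.1232 × 13.776 = $62.84 thousand.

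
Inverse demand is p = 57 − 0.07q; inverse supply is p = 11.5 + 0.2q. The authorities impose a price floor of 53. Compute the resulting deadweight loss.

1674.61

Competitive equilibrium: 57 − 0.07q = 11.5 + 0.2q → q* = 168.5185, p* = 45.2037.
At the floor p = 53, quantity demanded = (57 − 53)/0.07 = 57.1429.
Sellers' marginal cost at q' = 57.1429: 11.5 + 0.2·57.1429 = 22.9286.
Δq = 168.5185 − 57.1429 = 111.3756; wedge = 53 − 22.9286 = 30.0714.
DWL = ½ × 111.3756 × 30.0714 = 1674.61.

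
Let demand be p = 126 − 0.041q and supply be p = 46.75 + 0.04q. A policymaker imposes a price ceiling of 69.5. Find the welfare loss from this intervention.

6796.27

Competitive equilibrium: 126 − 0.041q = 46.75 + 0.04q → q* = 978.39506, p* = 85.8858.
At the ceiling p = 69.5, quantity supplied = (69.5 − 46.75)/0.04 = 568.75.
Willingness to pay at q' = 568.75: 126 − 0.041·568.75 = 102.68125.
Δq = 978.39506 − 568.75 = 409.64506; wedge = 102.68125 − 69.5 = 33.18125.
DWL = ½ × 409.64506 × 33.18125 = 6796.27.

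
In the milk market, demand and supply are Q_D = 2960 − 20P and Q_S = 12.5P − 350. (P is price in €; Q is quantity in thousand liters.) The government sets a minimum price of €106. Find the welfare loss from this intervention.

In inverse form: demand P = 148 − 0.05Q, supply P = 28 + 0.08Q.
Competitive equilibrium: 148 − 0.05Q = 28 + 0.08Q → Q* = 923.0769, P* = 101.8462.
At the floor P = 106, quantity demanded = (148 − 106)/0.05 = 840.
Sellers' marginal cost at Q' = 840: 28 + 0.08·840 = 95.2.
ΔQ = 923.0769 − 840 = 83.0769; wedge = 106 − 95.2 = 10.8.
Deadweight loss = ½ × 83.0769 × 10.8 = €448.62 thousand.

€448.62 thousand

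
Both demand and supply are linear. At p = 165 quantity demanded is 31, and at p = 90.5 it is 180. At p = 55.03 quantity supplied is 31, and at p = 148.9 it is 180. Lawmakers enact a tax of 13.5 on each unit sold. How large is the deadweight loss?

Demand slope = (90.5 − 165)/(180 − 31) = −0.5, so p = 180.5 − 0.5q.
Supply slope = (148.9 − 55.03)/(180 − 31) = 0.63, so p = 35.5 + 0.63q.
Competitive equilibrium: 180.5 − 0.5q = 35.5 + 0.63q → q* = 128.3186, p* = 116.3407.
With the tax, the buyer price exceeds the seller price by 13.5: (180.5 − 0.5q) − (35.5 + 0.63q) = 13.5 → q' = 116.3717.
Δq = 128.3186 − 116.3717 = 11.9469; the wedge equals the tax, 13.5.
Welfare loss = ½ × 11.9469 × 13.5 = 80.64.

80.64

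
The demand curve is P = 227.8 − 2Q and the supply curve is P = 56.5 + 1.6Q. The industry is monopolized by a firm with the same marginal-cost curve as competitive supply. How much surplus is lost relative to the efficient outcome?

Competitive equilibrium: 227.8 − 2Q = 56.5 + 1.6Q → Q* = 47.58333, P* = 132.63333.
Marginal revenue: MR = 227.8 − 4Q. Set MR = MC: 227.8 − 4Q = 56.5 + 1.6Q → Q_m = 30.58929.
Price P_m = 227.8 − 2·30.58929 = 166.62142; MC(Q_m) = 56.5 + 1.6·30.58929 = 105.44286.
Competitive Q* = 47.58333, so ΔQ = 16.99404; wedge = 166.62142 − 105.44286 = 61.17856.
Welfare loss = ½ × 16.99404 × 61.17856 = 519.84.

519.84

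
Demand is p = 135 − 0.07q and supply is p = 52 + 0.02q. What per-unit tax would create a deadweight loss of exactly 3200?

24

Competitive equilibrium: 135 − 0.07q = 52 + 0.02q → q* = 922.2222, p* = 70.4444.
A tax t gives Δq = t/0.09 and wedge t, so DWL = t²/0.18.
t²/0.18 = 3200 → t² = 576 → t = 24.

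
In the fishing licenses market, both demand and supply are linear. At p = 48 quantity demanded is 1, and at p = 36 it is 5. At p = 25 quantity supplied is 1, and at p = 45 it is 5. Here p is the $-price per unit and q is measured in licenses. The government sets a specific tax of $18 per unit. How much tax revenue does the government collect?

$29.25

Demand slope = (36 − 48)/(5 − 1) = −3, so p = 51 − 3q.
Supply slope = (45 − 25)/(5 − 1) = 5, so p = 20 + 5q.
Competitive equilibrium: 51 − 3q = 20 + 5q → q* = 3.875, p* = 39.375.
With the tax, the buyer price exceeds the seller price by 18: (51 − 3q) − (20 + 5q) = 18 → q' = 1.625.
Tax revenue = 18 × 1.625 = $29.25.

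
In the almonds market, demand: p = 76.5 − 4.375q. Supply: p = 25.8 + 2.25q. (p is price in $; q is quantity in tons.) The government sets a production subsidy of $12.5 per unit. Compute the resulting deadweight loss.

$11.79

Competitive equilibrium: 76.5 − 4.375q = 25.8 + 2.25q → q* = 7.6528, p* = 43.0189.
The subsidy lowers effective supply by 12.5: p = 13.3 + 2.25q.
New quantity: 76.5 − 4.375q = 13.3 + 2.25q → q' = 9.5396.
Overproduction Δq = 9.5396 − 7.6528 = 1.8868; wedge = subsidy = 12.5.
Deadweight loss = ½ × 1.8868 × 12.5 = $11.79.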